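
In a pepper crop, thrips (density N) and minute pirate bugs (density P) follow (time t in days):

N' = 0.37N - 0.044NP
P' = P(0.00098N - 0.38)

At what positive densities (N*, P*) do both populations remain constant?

Set dP/dt = 0 with P > 0: 0.00098N - 0.38 = 0, so N* = 0.38/0.00098 = 388.
Set dN/dt = 0 with N > 0: 0.37 - 0.044P = 0, so P* = 0.37/0.044 = 8.41.

N* ≈ 388, P* ≈ 8.41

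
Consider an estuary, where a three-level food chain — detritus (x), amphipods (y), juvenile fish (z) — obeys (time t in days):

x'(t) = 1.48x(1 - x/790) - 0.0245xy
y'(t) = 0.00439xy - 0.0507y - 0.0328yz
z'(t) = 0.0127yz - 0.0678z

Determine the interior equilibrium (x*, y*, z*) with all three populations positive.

From dz/dt = 0: 0.0127y* = 0.0678, so y* = 5.34.
From dx/dt = 0: 1.48(1 - x*/790) = 0.0245·5.34, giving x* = 790·(1 - 0.0884) = 720.
From dy/dt = 0: 0.00439·720 - 0.0507 = 0.0328z*, so z* = 3.11/0.0328 = 94.8.

x* ≈ 720, y* ≈ 5.34, z* ≈ 94.8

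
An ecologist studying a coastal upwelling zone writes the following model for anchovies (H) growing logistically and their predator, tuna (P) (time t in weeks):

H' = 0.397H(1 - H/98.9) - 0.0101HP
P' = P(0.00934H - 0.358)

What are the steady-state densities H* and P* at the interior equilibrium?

From dP/dt = 0 with P > 0: 0.00934H* = 0.358, so H* = 38.3.
Substitute into dH/dt = 0: 0.397(1 - 38.3/98.9) = 0.0101P*.
The bracket is 0.612, giving P* = 0.243/0.0101 = 24.1.

H* ≈ 38.3, P* ≈ 24.1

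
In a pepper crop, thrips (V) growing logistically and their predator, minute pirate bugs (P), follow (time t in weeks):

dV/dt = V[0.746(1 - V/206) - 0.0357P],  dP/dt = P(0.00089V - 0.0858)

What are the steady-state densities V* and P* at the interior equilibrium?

From dP/dt = 0 with P > 0: 0.00089V* = 0.0858, so V* = 96.4.
Substitute into dV/dt = 0: 0.746(1 - 96.4/206) = 0.0357P*.
The bracket is 0.532, giving P* = 0.397/0.0357 = 11.1.

V* ≈ 96.4, P* ≈ 11.1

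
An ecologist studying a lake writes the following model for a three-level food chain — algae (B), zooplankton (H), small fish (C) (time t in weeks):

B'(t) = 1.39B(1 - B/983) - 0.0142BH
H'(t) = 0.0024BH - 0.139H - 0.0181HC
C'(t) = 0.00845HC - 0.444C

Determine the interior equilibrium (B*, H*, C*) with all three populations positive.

From dC/dt = 0: 0.00845H* = 0.444, so H* = 52.5.
From dB/dt = 0: 1.39(1 - B*/983) = 0.0142·52.5, giving B* = 983·(1 - 0.537) = 455.
From dH/dt = 0: 0.0024·455 - 0.139 = 0.0181C*, so C* = 0.954/0.0181 = 52.7.

B* ≈ 455, H* ≈ 52.5, C* ≈ 52.7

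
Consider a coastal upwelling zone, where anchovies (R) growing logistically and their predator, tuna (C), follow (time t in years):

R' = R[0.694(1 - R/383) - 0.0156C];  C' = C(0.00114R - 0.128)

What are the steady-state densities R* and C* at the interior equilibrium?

From dC/dt = 0 with C > 0: 0.00114R* = 0.128, so R* = 112.
Substitute into dR/dt = 0: 0.694(1 - 112/383) = 0.0156C*.
The bracket is 0.707, giving C* = 0.491/0.0156 = 31.4.

R* ≈ 112, C* ≈ 31.4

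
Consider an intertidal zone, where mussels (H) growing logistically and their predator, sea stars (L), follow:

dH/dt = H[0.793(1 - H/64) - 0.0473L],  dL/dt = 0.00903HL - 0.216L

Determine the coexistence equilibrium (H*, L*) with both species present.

From dL/dt = 0 with L > 0: 0.00903H* = 0.216, so H* = 23.9.
Substitute into dH/dt = 0: 0.793(1 - 23.9/64) = 0.0473L*.
The bracket is 0.626, giving L* = 0.497/0.0473 = 10.5.

H* ≈ 23.9, L* ≈ 10.5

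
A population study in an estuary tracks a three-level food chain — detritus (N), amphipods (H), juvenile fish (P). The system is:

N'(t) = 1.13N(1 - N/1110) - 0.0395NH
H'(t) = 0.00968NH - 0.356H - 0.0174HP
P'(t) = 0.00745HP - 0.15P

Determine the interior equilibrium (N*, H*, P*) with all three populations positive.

From dP/dt = 0: 0.00745H* = 0.15, so H* = 20.1.
From dN/dt = 0: 1.13(1 - N*/1110) = 0.0395·20.1, giving N* = 1110·(1 - 0.704) = 329.
From dH/dt = 0: 0.00968·329 - 0.356 = 0.0174P*, so P* = 2.83/0.0174 = 162.

N* ≈ 329, H* ≈ 20.1, P* ≈ 162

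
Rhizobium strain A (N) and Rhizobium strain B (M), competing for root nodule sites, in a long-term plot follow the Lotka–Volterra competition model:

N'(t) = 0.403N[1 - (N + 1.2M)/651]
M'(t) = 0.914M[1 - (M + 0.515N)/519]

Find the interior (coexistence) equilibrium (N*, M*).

N* ≈ 73.8, M* ≈ 481

Setting both brackets to zero gives the nullclines N + 1.2M = 651 and 0.515N + M = 519.
Substituting M = 519 - 0.515N into the first: N(1 - 1.2·0.515) = 651 - 1.2·519.
So N* = 28.2/0.382 = 73.8, and then M* = 519 - 0.515·73.8 = 481.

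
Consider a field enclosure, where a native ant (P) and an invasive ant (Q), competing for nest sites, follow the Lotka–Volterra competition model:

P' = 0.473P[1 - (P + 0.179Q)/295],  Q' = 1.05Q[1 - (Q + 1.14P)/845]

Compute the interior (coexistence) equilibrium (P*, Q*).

Setting both brackets to zero gives the nullclines P + 0.179Q = 295 and 1.14P + Q = 845.
Substituting Q = 845 - 1.14P into the first: P(1 - 0.179·1.14) = 295 - 0.179·845.
So P* = 144/0.796 = 181, and then Q* = 845 - 1.14·181 = 639.

P* ≈ 181, Q* ≈ 639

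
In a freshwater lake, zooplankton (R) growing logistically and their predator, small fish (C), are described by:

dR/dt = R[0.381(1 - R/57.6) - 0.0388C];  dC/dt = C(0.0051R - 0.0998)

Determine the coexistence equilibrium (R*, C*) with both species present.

R* ≈ 19.6, C* ≈ 6.48

From dC/dt = 0 with C > 0: 0.0051R* = 0.0998, so R* = 19.6.
Substitute into dR/dt = 0: 0.381(1 - 19.6/57.6) = 0.0388C*.
The bracket is 0.66, giving C* = 0.252/0.0388 = 6.48.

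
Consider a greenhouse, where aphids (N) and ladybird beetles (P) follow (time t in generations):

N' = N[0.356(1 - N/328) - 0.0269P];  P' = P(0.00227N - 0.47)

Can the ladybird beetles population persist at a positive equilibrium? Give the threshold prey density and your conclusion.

The predator equation gives dP/dt > 0 only when N > 0.47/0.00227 = 207.
Without the predator, N → K = 328. Since 328 > 207, the predator can invade and persist.

Threshold N = 207; K > 207, so yes, the predator persists.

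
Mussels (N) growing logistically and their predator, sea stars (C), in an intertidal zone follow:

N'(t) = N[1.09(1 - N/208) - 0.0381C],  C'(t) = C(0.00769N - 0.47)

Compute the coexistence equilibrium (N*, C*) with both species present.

N* ≈ 61.1, C* ≈ 20.2

From dC/dt = 0 with C > 0: 0.00769N* = 0.47, so N* = 61.1.
Substitute into dN/dt = 0: 1.09(1 - 61.1/208) = 0.0381C*.
The bracket is 0.706, giving C* = 0.77/0.0381 = 20.2.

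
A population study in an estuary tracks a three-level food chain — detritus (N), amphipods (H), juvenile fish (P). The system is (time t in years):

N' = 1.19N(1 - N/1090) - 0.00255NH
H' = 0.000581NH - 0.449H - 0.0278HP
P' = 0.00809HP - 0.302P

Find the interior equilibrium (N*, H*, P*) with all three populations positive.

From dP/dt = 0: 0.00809H* = 0.302, so H* = 37.3.
From dN/dt = 0: 1.19(1 - N*/1090) = 0.00255·37.3, giving N* = 1090·(1 - 0.08) = 1000.
From dH/dt = 0: 0.000581·1000 - 0.449 = 0.0278P*, so P* = 0.134/0.0278 = 4.81.

N* ≈ 1000, H* ≈ 37.3, P* ≈ 4.81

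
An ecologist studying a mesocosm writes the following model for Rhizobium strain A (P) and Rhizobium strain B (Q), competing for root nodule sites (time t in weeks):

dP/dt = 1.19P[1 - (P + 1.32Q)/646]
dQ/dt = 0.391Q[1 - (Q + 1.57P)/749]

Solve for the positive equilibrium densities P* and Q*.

P* ≈ 320, Q* ≈ 247

Setting both brackets to zero gives the nullclines P + 1.32Q = 646 and 1.57P + Q = 749.
Substituting Q = 749 - 1.57P into the first: P(1 - 1.32·1.57) = 646 - 1.32·749.
So P* = -343/-1.07 = 320, and then Q* = 749 - 1.57·320 = 247.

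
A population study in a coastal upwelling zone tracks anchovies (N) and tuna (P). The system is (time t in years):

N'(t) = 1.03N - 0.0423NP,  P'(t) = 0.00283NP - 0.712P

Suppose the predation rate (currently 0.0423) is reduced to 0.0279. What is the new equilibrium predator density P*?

At the interior fixed point, setting dN/dt = 0 with N > 0 fixes P* = (prey growth rate)/(NP coefficient) — independent of the other coefficients.
With the change, P* = 1.03/0.0279 = 36.9; it rises from 24.3.

P* ≈ 36.9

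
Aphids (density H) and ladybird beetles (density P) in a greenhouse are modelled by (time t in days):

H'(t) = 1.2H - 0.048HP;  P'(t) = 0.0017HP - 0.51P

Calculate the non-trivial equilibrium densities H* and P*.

Set dP/dt = 0 with P > 0: 0.0017H - 0.51 = 0, so H* = 0.51/0.0017 = 300.
Set dH/dt = 0 with H > 0: 1.2 - 0.048P = 0, so P* = 1.2/0.048 = 25.

H* ≈ 300, P* ≈ 25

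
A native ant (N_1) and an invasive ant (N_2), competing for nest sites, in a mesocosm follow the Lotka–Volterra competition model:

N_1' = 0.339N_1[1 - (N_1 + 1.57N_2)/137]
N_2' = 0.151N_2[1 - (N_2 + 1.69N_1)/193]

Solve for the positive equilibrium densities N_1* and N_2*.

N_1* ≈ 100, N_2* ≈ 23.3

Setting both brackets to zero gives the nullclines N_1 + 1.57N_2 = 137 and 1.69N_1 + N_2 = 193.
Substituting N_2 = 193 - 1.69N_1 into the first: N_1(1 - 1.57·1.69) = 137 - 1.57·193.
So N_1* = -166/-1.65 = 100, and then N_2* = 193 - 1.69·100 = 23.3.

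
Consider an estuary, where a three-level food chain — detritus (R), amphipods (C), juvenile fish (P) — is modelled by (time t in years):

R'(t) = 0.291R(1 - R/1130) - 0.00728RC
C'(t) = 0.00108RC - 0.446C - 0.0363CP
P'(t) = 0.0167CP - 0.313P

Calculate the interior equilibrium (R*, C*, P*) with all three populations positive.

R* ≈ 600, C* ≈ 18.7, P* ≈ 5.57

From dP/dt = 0: 0.0167C* = 0.313, so C* = 18.7.
From dR/dt = 0: 0.291(1 - R*/1130) = 0.00728·18.7, giving R* = 1130·(1 - 0.469) = 600.
From dC/dt = 0: 0.00108·600 - 0.446 = 0.0363P*, so P* = 0.202/0.0363 = 5.57.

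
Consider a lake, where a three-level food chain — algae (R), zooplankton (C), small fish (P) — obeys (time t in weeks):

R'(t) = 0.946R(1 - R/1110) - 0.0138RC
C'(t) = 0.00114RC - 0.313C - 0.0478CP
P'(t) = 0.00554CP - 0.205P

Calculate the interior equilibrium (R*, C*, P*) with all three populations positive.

R* ≈ 511, C* ≈ 37, P* ≈ 5.63

From dP/dt = 0: 0.00554C* = 0.205, so C* = 37.
From dR/dt = 0: 0.946(1 - R*/1110) = 0.0138·37, giving R* = 1110·(1 - 0.54) = 511.
From dC/dt = 0: 0.00114·511 - 0.313 = 0.0478P*, so P* = 0.269/0.0478 = 5.63.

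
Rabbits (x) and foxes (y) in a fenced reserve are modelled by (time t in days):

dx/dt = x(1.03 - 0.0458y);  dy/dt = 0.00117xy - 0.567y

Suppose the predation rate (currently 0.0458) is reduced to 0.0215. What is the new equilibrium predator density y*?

At the interior fixed point, setting dx/dt = 0 with x > 0 fixes y* = (prey growth rate)/(xy coefficient) — independent of the other coefficients.
With the change, y* = 1.03/0.0215 = 47.9; it rises from 22.5.

y* ≈ 47.9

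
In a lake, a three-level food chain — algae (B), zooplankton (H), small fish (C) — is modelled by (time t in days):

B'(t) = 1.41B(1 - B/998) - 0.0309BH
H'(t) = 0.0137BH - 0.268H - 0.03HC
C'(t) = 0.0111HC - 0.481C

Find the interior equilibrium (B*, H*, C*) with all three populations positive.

B* ≈ 50.3, H* ≈ 43.3, C* ≈ 14

From dC/dt = 0: 0.0111H* = 0.481, so H* = 43.3.
From dB/dt = 0: 1.41(1 - B*/998) = 0.0309·43.3, giving B* = 998·(1 - 0.95) = 50.3.
From dH/dt = 0: 0.0137·50.3 - 0.268 = 0.03C*, so C* = 0.42/0.03 = 14.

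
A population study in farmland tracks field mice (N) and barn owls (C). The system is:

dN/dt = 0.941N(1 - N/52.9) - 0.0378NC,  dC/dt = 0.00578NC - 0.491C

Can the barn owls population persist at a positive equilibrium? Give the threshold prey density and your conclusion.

Threshold N = 84.9; K < 84.9, so no, the predator goes extinct.

The predator equation gives dC/dt > 0 only when N > 0.491/0.00578 = 84.9.
Without the predator, N → K = 52.9. Since 52.9 < 84.9, the predator cannot invade.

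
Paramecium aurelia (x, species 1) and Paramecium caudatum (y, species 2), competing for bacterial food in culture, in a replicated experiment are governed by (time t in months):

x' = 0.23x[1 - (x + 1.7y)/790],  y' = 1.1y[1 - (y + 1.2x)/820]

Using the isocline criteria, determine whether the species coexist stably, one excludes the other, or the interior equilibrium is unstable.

unstable coexistence (outcome depends on initial conditions)

Compare the nullcline intercepts: K1/α12 = 790/1.7 = 465 < K2 = 820; K2/α21 = 820/1.2 = 683 < K1 = 790.
Since both are reversed, neither can invade when rare; the interior point is a saddle.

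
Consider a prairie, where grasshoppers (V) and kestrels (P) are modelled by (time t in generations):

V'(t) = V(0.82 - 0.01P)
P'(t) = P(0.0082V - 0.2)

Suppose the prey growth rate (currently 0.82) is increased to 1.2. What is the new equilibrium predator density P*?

P* ≈ 120

At the interior fixed point, setting dV/dt = 0 with V > 0 fixes P* = (prey growth rate)/(VP coefficient) — independent of the other coefficients.
With the change, P* = 1.2/0.01 = 120; it rises from 82.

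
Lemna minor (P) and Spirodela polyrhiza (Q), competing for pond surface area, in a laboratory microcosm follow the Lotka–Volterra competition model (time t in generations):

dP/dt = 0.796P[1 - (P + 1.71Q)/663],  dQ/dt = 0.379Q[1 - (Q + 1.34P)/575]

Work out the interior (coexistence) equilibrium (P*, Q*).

P* ≈ 248, Q* ≈ 243

Setting both brackets to zero gives the nullclines P + 1.71Q = 663 and 1.34P + Q = 575.
Substituting Q = 575 - 1.34P into the first: P(1 - 1.71·1.34) = 663 - 1.71·575.
So P* = -320/-1.29 = 248, and then Q* = 575 - 1.34·248 = 243.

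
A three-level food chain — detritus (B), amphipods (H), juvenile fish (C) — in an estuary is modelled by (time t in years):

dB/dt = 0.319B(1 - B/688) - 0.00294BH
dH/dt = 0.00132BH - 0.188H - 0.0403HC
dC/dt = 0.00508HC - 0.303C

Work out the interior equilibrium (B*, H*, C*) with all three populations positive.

From dC/dt = 0: 0.00508H* = 0.303, so H* = 59.6.
From dB/dt = 0: 0.319(1 - B*/688) = 0.00294·59.6, giving B* = 688·(1 - 0.55) = 310.
From dH/dt = 0: 0.00132·310 - 0.188 = 0.0403C*, so C* = 0.221/0.0403 = 5.48.

B* ≈ 310, H* ≈ 59.6, C* ≈ 5.48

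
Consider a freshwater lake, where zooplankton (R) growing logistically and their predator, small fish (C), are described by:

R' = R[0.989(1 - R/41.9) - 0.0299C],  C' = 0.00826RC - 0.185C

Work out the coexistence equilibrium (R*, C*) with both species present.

From dC/dt = 0 with C > 0: 0.00826R* = 0.185, so R* = 22.4.
Substitute into dR/dt = 0: 0.989(1 - 22.4/41.9) = 0.0299C*.
The bracket is 0.465, giving C* = 0.46/0.0299 = 15.4.

R* ≈ 22.4, C* ≈ 15.4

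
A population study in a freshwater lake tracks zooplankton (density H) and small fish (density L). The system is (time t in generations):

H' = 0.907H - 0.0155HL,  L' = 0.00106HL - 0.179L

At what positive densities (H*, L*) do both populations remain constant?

H* ≈ 169, L* ≈ 58.5

Set dL/dt = 0 with L > 0: 0.00106H - 0.179 = 0, so H* = 0.179/0.00106 = 169.
Set dH/dt = 0 with H > 0: 0.907 - 0.0155L = 0, so L* = 0.907/0.0155 = 58.5.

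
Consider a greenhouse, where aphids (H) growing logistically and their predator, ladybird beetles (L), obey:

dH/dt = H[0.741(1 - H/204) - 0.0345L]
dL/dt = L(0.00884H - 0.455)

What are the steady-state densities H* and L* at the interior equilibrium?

H* ≈ 51.5, L* ≈ 16.1

From dL/dt = 0 with L > 0: 0.00884H* = 0.455, so H* = 51.5.
Substitute into dH/dt = 0: 0.741(1 - 51.5/204) = 0.0345L*.
The bracket is 0.748, giving L* = 0.554/0.0345 = 16.1.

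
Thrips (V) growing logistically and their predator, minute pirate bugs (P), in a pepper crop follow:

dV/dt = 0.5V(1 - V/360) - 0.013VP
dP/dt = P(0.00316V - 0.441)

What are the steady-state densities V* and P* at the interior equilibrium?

From dP/dt = 0 with P > 0: 0.00316V* = 0.441, so V* = 140.
Substitute into dV/dt = 0: 0.5(1 - 140/360) = 0.013P*.
The bracket is 0.612, giving P* = 0.306/0.013 = 23.6.

V* ≈ 140, P* ≈ 23.6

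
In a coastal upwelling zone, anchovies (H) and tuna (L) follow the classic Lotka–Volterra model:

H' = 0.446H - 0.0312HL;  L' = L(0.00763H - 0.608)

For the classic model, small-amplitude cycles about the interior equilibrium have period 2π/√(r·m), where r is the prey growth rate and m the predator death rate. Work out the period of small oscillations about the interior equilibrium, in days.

Here r = 0.446 and m = 0.608, so r·m = 0.271.
ω = √0.271 = 0.521 per day, hence T = 2π/ω ≈ 12.1 days.

T ≈ 12.1 days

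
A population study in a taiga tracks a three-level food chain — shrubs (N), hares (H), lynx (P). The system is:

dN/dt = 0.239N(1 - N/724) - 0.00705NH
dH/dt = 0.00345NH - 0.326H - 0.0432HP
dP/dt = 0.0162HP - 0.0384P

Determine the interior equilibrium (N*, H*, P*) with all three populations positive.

From dP/dt = 0: 0.0162H* = 0.0384, so H* = 2.37.
From dN/dt = 0: 0.239(1 - N*/724) = 0.00705·2.37, giving N* = 724·(1 - 0.0699) = 673.
From dH/dt = 0: 0.00345·673 - 0.326 = 0.0432P*, so P* = 2/0.0432 = 46.2.

N* ≈ 673, H* ≈ 2.37, P* ≈ 46.2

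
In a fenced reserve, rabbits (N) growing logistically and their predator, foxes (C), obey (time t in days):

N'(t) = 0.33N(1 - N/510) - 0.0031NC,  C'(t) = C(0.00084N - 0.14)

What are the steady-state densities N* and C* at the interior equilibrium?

N* ≈ 167, C* ≈ 71.7

From dC/dt = 0 with C > 0: 0.00084N* = 0.14, so N* = 167.
Substitute into dN/dt = 0: 0.33(1 - 167/510) = 0.0031C*.
The bracket is 0.673, giving C* = 0.222/0.0031 = 71.7.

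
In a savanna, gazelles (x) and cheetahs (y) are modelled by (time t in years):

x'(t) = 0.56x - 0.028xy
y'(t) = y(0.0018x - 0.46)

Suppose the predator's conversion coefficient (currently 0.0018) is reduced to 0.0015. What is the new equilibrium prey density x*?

x* ≈ 307

At the interior fixed point, setting dy/dt = 0 with y > 0 fixes x* = (predator death rate)/(xy coefficient) — independent of the other coefficients.
With the change, x* = 0.46/0.0015 = 307; it rises from 256.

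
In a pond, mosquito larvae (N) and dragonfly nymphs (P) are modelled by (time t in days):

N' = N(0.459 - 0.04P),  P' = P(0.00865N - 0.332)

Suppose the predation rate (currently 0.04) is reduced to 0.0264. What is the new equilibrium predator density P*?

At the interior fixed point, setting dN/dt = 0 with N > 0 fixes P* = (prey growth rate)/(NP coefficient) — independent of the other coefficients.
With the change, P* = 0.459/0.0264 = 17.4; it rises from 11.5.

P* ≈ 17.4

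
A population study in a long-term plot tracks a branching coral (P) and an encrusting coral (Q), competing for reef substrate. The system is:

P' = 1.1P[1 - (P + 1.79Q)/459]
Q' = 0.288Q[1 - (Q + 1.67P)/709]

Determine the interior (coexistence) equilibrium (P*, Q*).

Setting both brackets to zero gives the nullclines P + 1.79Q = 459 and 1.67P + Q = 709.
Substituting Q = 709 - 1.67P into the first: P(1 - 1.79·1.67) = 459 - 1.79·709.
So P* = -810/-1.99 = 407, and then Q* = 709 - 1.67·407 = 28.9.

P* ≈ 407, Q* ≈ 28.9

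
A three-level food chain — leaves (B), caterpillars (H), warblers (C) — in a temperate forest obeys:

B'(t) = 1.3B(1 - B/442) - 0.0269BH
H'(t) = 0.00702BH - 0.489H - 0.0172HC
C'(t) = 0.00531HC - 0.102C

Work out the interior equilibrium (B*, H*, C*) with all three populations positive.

B* ≈ 266, H* ≈ 19.2, C* ≈ 80.3

From dC/dt = 0: 0.00531H* = 0.102, so H* = 19.2.
From dB/dt = 0: 1.3(1 - B*/442) = 0.0269·19.2, giving B* = 442·(1 - 0.397) = 266.
From dH/dt = 0: 0.00702·266 - 0.489 = 0.0172C*, so C* = 1.38/0.0172 = 80.3.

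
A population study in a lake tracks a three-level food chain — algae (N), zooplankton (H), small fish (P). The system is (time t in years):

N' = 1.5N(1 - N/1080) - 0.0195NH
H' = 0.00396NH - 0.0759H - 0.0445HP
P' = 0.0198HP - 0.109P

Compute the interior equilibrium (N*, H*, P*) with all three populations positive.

N* ≈ 1000, H* ≈ 5.51, P* ≈ 87.5

From dP/dt = 0: 0.0198H* = 0.109, so H* = 5.51.
From dN/dt = 0: 1.5(1 - N*/1080) = 0.0195·5.51, giving N* = 1080·(1 - 0.0716) = 1000.
From dH/dt = 0: 0.00396·1000 - 0.0759 = 0.0445P*, so P* = 3.89/0.0445 = 87.5.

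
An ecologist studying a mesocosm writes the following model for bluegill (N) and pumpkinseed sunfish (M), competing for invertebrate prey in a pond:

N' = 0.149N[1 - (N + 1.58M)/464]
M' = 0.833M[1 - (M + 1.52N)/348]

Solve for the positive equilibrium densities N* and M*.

N* ≈ 61.2, M* ≈ 255

Setting both brackets to zero gives the nullclines N + 1.58M = 464 and 1.52N + M = 348.
Substituting M = 348 - 1.52N into the first: N(1 - 1.58·1.52) = 464 - 1.58·348.
So N* = -85.8/-1.4 = 61.2, and then M* = 348 - 1.52·61.2 = 255.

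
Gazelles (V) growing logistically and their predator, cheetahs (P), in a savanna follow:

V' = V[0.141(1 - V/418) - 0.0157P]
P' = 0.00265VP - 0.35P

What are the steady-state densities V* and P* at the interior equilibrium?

V* ≈ 132, P* ≈ 6.14

From dP/dt = 0 with P > 0: 0.00265V* = 0.35, so V* = 132.
Substitute into dV/dt = 0: 0.141(1 - 132/418) = 0.0157P*.
The bracket is 0.684, giving P* = 0.0964/0.0157 = 6.14.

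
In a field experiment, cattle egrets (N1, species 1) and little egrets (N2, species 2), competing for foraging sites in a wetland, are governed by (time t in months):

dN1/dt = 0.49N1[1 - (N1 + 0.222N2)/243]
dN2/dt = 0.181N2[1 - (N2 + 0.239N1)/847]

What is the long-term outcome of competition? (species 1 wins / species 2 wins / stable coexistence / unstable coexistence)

stable coexistence

Compare the nullcline intercepts: K1/α12 = 243/0.222 = 1090 > K2 = 847; K2/α21 = 847/0.239 = 3540 > K1 = 243.
Since both inequalities hold, each species can invade when rare, so the interior equilibrium is stable.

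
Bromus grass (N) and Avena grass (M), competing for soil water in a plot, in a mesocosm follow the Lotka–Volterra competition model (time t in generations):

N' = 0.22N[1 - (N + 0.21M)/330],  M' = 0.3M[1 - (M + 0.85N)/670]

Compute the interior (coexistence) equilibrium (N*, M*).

N* ≈ 230, M* ≈ 474

Setting both brackets to zero gives the nullclines N + 0.21M = 330 and 0.85N + M = 670.
Substituting M = 670 - 0.85N into the first: N(1 - 0.21·0.85) = 330 - 0.21·670.
So N* = 189/0.822 = 230, and then M* = 670 - 0.85·230 = 474.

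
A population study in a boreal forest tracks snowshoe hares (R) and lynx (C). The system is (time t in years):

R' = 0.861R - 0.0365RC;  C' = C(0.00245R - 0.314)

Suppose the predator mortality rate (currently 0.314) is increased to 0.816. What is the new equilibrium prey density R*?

R* ≈ 333

At the interior fixed point, setting dC/dt = 0 with C > 0 fixes R* = (predator death rate)/(RC coefficient) — independent of the other coefficients.
With the change, R* = 0.816/0.00245 = 333; it rises from 128.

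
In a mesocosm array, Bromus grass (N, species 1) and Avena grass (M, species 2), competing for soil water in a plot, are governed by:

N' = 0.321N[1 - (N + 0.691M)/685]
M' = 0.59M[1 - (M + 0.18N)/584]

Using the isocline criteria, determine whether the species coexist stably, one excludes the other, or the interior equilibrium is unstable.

stable coexistence

Compare the nullcline intercepts: K1/α12 = 685/0.691 = 991 > K2 = 584; K2/α21 = 584/0.18 = 3240 > K1 = 685.
Since both inequalities hold, each species can invade when rare, so the interior equilibrium is stable.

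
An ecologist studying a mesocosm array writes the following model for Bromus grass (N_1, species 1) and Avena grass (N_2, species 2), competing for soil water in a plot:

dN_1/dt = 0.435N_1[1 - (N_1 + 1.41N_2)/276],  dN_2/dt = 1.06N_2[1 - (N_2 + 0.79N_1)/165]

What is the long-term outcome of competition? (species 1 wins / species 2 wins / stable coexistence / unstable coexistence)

Compare the nullcline intercepts: K1/α12 = 276/1.41 = 196 > K2 = 165; K2/α21 = 165/0.79 = 209 < K1 = 276.
Since the inequalities point opposite ways, species 1 can invade but species 2 cannot.

species 1 excludes species 2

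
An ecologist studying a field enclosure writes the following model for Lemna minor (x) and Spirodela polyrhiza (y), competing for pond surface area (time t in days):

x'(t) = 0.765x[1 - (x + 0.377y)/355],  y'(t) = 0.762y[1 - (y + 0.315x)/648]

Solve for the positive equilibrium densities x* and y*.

Setting both brackets to zero gives the nullclines x + 0.377y = 355 and 0.315x + y = 648.
Substituting y = 648 - 0.315x into the first: x(1 - 0.377·0.315) = 355 - 0.377·648.
So x* = 111/0.881 = 126, and then y* = 648 - 0.315·126 = 608.

x* ≈ 126, y* ≈ 608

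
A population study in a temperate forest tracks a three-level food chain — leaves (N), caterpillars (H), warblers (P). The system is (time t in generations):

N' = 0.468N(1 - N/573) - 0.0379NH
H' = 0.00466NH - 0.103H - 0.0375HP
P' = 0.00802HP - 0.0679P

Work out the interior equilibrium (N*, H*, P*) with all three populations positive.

N* ≈ 180, H* ≈ 8.47, P* ≈ 19.6

From dP/dt = 0: 0.00802H* = 0.0679, so H* = 8.47.
From dN/dt = 0: 0.468(1 - N*/573) = 0.0379·8.47, giving N* = 573·(1 - 0.686) = 180.
From dH/dt = 0: 0.00466·180 - 0.103 = 0.0375P*, so P* = 0.736/0.0375 = 19.6.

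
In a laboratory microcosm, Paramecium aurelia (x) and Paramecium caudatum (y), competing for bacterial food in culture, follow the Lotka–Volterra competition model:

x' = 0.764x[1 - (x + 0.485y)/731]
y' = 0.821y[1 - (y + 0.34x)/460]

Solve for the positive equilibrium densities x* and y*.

x* ≈ 608, y* ≈ 253

Setting both brackets to zero gives the nullclines x + 0.485y = 731 and 0.34x + y = 460.
Substituting y = 460 - 0.34x into the first: x(1 - 0.485·0.34) = 731 - 0.485·460.
So x* = 508/0.835 = 608, and then y* = 460 - 0.34·608 = 253.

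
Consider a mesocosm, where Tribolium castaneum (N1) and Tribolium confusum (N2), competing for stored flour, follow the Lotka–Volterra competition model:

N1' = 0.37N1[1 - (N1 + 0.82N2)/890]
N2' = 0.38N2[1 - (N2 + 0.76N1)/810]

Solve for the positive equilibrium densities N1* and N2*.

N1* ≈ 599, N2* ≈ 355

Setting both brackets to zero gives the nullclines N1 + 0.82N2 = 890 and 0.76N1 + N2 = 810.
Substituting N2 = 810 - 0.76N1 into the first: N1(1 - 0.82·0.76) = 890 - 0.82·810.
So N1* = 226/0.377 = 599, and then N2* = 810 - 0.76·599 = 355.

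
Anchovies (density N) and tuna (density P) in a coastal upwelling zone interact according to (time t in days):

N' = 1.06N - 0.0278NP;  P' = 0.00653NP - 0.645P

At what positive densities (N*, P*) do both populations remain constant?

N* ≈ 98.8, P* ≈ 38.1

Set dP/dt = 0 with P > 0: 0.00653N - 0.645 = 0, so N* = 0.645/0.00653 = 98.8.
Set dN/dt = 0 with N > 0: 1.06 - 0.0278P = 0, so P* = 1.06/0.0278 = 38.1.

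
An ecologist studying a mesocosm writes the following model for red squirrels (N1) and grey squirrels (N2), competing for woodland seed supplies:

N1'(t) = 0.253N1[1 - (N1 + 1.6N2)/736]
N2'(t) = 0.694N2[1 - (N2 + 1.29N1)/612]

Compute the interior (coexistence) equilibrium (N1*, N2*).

N1* ≈ 229, N2* ≈ 317

Setting both brackets to zero gives the nullclines N1 + 1.6N2 = 736 and 1.29N1 + N2 = 612.
Substituting N2 = 612 - 1.29N1 into the first: N1(1 - 1.6·1.29) = 736 - 1.6·612.
So N1* = -243/-1.06 = 229, and then N2* = 612 - 1.29·229 = 317.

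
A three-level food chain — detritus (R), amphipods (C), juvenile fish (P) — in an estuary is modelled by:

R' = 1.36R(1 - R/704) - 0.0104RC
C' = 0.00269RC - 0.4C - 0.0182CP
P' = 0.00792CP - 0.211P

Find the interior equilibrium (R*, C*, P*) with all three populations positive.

R* ≈ 561, C* ≈ 26.6, P* ≈ 60.9

From dP/dt = 0: 0.00792C* = 0.211, so C* = 26.6.
From dR/dt = 0: 1.36(1 - R*/704) = 0.0104·26.6, giving R* = 704·(1 - 0.204) = 561.
From dC/dt = 0: 0.00269·561 - 0.4 = 0.0182P*, so P* = 1.11/0.0182 = 60.9.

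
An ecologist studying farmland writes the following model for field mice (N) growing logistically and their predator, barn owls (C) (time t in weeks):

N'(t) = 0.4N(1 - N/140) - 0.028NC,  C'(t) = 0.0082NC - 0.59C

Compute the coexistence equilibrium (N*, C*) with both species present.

N* ≈ 72, C* ≈ 6.94

From dC/dt = 0 with C > 0: 0.0082N* = 0.59, so N* = 72.
Substitute into dN/dt = 0: 0.4(1 - 72/140) = 0.028C*.
The bracket is 0.486, giving C* = 0.194/0.028 = 6.94.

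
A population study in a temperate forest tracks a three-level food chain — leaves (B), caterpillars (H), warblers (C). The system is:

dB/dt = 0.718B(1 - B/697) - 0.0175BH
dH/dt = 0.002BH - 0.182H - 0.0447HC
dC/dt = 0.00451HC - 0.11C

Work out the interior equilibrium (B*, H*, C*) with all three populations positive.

From dC/dt = 0: 0.00451H* = 0.11, so H* = 24.4.
From dB/dt = 0: 0.718(1 - B*/697) = 0.0175·24.4, giving B* = 697·(1 - 0.594) = 283.
From dH/dt = 0: 0.002·283 - 0.182 = 0.0447C*, so C* = 0.383/0.0447 = 8.58.

B* ≈ 283, H* ≈ 24.4, C* ≈ 8.58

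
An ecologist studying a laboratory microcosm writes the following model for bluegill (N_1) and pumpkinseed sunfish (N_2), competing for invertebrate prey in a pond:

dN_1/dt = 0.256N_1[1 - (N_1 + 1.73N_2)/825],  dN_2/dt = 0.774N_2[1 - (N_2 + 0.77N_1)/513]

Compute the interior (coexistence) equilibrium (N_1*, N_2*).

Setting both brackets to zero gives the nullclines N_1 + 1.73N_2 = 825 and 0.77N_1 + N_2 = 513.
Substituting N_2 = 513 - 0.77N_1 into the first: N_1(1 - 1.73·0.77) = 825 - 1.73·513.
So N_1* = -62.5/-0.332 = 188, and then N_2* = 513 - 0.77·188 = 368.

N_1* ≈ 188, N_2* ≈ 368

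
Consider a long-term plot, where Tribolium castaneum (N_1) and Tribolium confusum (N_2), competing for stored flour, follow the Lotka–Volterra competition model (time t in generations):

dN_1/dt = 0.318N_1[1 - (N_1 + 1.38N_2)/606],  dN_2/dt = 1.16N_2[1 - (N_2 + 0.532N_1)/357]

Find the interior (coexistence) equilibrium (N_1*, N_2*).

Setting both brackets to zero gives the nullclines N_1 + 1.38N_2 = 606 and 0.532N_1 + N_2 = 357.
Substituting N_2 = 357 - 0.532N_1 into the first: N_1(1 - 1.38·0.532) = 606 - 1.38·357.
So N_1* = 113/0.266 = 426, and then N_2* = 357 - 0.532·426 = 130.

N_1* ≈ 426, N_2* ≈ 130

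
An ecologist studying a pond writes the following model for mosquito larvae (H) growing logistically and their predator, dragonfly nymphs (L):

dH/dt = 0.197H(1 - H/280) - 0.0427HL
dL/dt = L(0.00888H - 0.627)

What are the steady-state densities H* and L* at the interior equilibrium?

H* ≈ 70.6, L* ≈ 3.45

From dL/dt = 0 with L > 0: 0.00888H* = 0.627, so H* = 70.6.
Substitute into dH/dt = 0: 0.197(1 - 70.6/280) = 0.0427L*.
The bracket is 0.748, giving L* = 0.147/0.0427 = 3.45.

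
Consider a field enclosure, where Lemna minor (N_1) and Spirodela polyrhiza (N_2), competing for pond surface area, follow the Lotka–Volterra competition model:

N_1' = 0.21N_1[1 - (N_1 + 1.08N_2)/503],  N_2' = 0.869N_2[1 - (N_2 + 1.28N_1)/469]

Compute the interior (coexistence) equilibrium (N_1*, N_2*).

N_1* ≈ 9.21, N_2* ≈ 457

Setting both brackets to zero gives the nullclines N_1 + 1.08N_2 = 503 and 1.28N_1 + N_2 = 469.
Substituting N_2 = 469 - 1.28N_1 into the first: N_1(1 - 1.08·1.28) = 503 - 1.08·469.
So N_1* = -3.52/-0.382 = 9.21, and then N_2* = 469 - 1.28·9.21 = 457.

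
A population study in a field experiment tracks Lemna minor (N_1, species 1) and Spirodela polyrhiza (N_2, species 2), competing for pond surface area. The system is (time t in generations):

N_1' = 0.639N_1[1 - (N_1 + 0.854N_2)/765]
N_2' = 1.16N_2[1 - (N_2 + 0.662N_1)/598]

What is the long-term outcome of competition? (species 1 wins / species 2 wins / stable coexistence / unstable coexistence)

Compare the nullcline intercepts: K1/α12 = 765/0.854 = 896 > K2 = 598; K2/α21 = 598/0.662 = 903 > K1 = 765.
Since both inequalities hold, each species can invade when rare, so the interior equilibrium is stable.

stable coexistence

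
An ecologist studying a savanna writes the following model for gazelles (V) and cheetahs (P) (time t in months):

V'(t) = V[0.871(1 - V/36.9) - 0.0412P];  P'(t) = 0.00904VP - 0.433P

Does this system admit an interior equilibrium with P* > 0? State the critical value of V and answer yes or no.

The predator equation gives dP/dt > 0 only when V > 0.433/0.00904 = 47.9.
Without the predator, V → K = 36.9. Since 36.9 < 47.9, the predator cannot invade.

Threshold V = 47.9; K < 47.9, so no, the predator goes extinct.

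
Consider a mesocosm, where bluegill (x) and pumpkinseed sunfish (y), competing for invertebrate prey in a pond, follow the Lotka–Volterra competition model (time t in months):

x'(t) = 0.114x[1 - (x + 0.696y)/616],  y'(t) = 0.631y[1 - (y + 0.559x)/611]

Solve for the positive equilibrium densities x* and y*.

x* ≈ 312, y* ≈ 436

Setting both brackets to zero gives the nullclines x + 0.696y = 616 and 0.559x + y = 611.
Substituting y = 611 - 0.559x into the first: x(1 - 0.696·0.559) = 616 - 0.696·611.
So x* = 191/0.611 = 312, and then y* = 611 - 0.559·312 = 436.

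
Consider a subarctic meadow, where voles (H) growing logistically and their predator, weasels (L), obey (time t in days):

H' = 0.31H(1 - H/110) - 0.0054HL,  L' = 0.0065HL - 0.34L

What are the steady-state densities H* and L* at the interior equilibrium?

From dL/dt = 0 with L > 0: 0.0065H* = 0.34, so H* = 52.3.
Substitute into dH/dt = 0: 0.31(1 - 52.3/110) = 0.0054L*.
The bracket is 0.524, giving L* = 0.163/0.0054 = 30.1.

H* ≈ 52.3, L* ≈ 30.1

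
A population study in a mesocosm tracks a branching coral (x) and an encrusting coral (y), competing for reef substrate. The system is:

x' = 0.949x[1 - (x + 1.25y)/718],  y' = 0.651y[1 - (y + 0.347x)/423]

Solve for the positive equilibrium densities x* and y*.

Setting both brackets to zero gives the nullclines x + 1.25y = 718 and 0.347x + y = 423.
Substituting y = 423 - 0.347x into the first: x(1 - 1.25·0.347) = 718 - 1.25·423.
So x* = 189/0.566 = 334, and then y* = 423 - 0.347·334 = 307.

x* ≈ 334, y* ≈ 307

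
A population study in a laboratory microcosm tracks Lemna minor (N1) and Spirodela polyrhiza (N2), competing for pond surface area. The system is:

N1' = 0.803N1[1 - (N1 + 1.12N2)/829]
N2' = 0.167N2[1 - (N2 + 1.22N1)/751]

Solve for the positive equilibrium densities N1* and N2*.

Setting both brackets to zero gives the nullclines N1 + 1.12N2 = 829 and 1.22N1 + N2 = 751.
Substituting N2 = 751 - 1.22N1 into the first: N1(1 - 1.12·1.22) = 829 - 1.12·751.
So N1* = -12.1/-0.366 = 33.1, and then N2* = 751 - 1.22·33.1 = 711.

N1* ≈ 33.1, N2* ≈ 711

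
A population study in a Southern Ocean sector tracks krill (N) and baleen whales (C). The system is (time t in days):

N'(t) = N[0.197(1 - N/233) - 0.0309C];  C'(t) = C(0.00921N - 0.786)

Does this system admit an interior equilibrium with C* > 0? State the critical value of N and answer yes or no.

Threshold N = 85.3; K > 85.3, so yes, the predator persists.

The predator equation gives dC/dt > 0 only when N > 0.786/0.00921 = 85.3.
Without the predator, N → K = 233. Since 233 > 85.3, the predator can invade and persist.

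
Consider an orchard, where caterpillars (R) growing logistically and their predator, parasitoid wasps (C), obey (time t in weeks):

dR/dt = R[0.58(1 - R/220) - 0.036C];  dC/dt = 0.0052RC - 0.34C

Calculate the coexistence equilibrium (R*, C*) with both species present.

From dC/dt = 0 with C > 0: 0.0052R* = 0.34, so R* = 65.4.
Substitute into dR/dt = 0: 0.58(1 - 65.4/220) = 0.036C*.
The bracket is 0.703, giving C* = 0.408/0.036 = 11.3.

R* ≈ 65.4, C* ≈ 11.3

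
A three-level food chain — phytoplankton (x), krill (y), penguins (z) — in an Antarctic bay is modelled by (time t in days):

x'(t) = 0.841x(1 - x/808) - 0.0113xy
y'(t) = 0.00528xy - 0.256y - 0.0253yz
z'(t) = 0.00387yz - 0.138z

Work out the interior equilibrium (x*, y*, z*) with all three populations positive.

From dz/dt = 0: 0.00387y* = 0.138, so y* = 35.7.
From dx/dt = 0: 0.841(1 - x*/808) = 0.0113·35.7, giving x* = 808·(1 - 0.479) = 421.
From dy/dt = 0: 0.00528·421 - 0.256 = 0.0253z*, so z* = 1.97/0.0253 = 77.7.

x* ≈ 421, y* ≈ 35.7, z* ≈ 77.7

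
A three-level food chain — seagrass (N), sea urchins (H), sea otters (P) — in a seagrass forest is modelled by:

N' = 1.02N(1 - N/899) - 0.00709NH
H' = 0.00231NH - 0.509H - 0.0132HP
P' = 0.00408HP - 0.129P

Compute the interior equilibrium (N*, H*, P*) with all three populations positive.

From dP/dt = 0: 0.00408H* = 0.129, so H* = 31.6.
From dN/dt = 0: 1.02(1 - N*/899) = 0.00709·31.6, giving N* = 899·(1 - 0.22) = 701.
From dH/dt = 0: 0.00231·701 - 0.509 = 0.0132P*, so P* = 1.11/0.0132 = 84.2.

N* ≈ 701, H* ≈ 31.6, P* ≈ 84.2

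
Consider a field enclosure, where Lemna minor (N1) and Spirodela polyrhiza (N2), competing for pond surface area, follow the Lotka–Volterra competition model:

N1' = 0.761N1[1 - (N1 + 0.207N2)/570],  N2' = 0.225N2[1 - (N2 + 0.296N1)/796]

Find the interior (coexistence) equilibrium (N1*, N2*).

N1* ≈ 432, N2* ≈ 668

Setting both brackets to zero gives the nullclines N1 + 0.207N2 = 570 and 0.296N1 + N2 = 796.
Substituting N2 = 796 - 0.296N1 into the first: N1(1 - 0.207·0.296) = 570 - 0.207·796.
So N1* = 405/0.939 = 432, and then N2* = 796 - 0.296·432 = 668.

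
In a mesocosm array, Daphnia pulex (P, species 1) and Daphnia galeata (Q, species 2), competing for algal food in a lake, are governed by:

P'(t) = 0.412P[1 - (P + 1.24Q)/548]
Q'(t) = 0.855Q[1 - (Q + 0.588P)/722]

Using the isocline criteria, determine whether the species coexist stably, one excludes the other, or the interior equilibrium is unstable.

species 2 excludes species 1

Compare the nullcline intercepts: K1/α12 = 548/1.24 = 442 < K2 = 722; K2/α21 = 722/0.588 = 1230 > K1 = 548.
Since the inequalities point opposite ways, species 2 can invade but species 1 cannot.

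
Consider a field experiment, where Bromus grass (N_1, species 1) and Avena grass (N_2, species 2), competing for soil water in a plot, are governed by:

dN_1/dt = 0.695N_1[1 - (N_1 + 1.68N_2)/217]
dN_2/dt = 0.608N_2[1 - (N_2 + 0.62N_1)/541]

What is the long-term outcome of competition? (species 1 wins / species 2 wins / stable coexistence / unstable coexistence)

Compare the nullcline intercepts: K1/α12 = 217/1.68 = 129 < K2 = 541; K2/α21 = 541/0.62 = 873 > K1 = 217.
Since the inequalities point opposite ways, species 2 can invade but species 1 cannot.

species 2 excludes species 1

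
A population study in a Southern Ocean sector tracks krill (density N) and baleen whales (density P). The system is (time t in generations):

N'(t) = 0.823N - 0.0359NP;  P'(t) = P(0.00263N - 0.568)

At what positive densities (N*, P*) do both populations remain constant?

N* ≈ 216, P* ≈ 22.9

Set dP/dt = 0 with P > 0: 0.00263N - 0.568 = 0, so N* = 0.568/0.00263 = 216.
Set dN/dt = 0 with N > 0: 0.823 - 0.0359P = 0, so P* = 0.823/0.0359 = 22.9.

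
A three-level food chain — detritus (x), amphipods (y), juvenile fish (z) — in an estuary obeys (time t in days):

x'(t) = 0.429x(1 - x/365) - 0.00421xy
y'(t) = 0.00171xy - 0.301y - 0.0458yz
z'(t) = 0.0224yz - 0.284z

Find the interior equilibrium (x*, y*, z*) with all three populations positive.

x* ≈ 320, y* ≈ 12.7, z* ≈ 5.36

From dz/dt = 0: 0.0224y* = 0.284, so y* = 12.7.
From dx/dt = 0: 0.429(1 - x*/365) = 0.00421·12.7, giving x* = 365·(1 - 0.124) = 320.
From dy/dt = 0: 0.00171·320 - 0.301 = 0.0458z*, so z* = 0.245/0.0458 = 5.36.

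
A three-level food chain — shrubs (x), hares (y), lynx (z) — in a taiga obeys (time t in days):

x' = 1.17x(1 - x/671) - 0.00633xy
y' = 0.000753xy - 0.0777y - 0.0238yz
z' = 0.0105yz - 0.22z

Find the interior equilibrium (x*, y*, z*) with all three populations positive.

From dz/dt = 0: 0.0105y* = 0.22, so y* = 21.
From dx/dt = 0: 1.17(1 - x*/671) = 0.00633·21, giving x* = 671·(1 - 0.113) = 595.
From dy/dt = 0: 0.000753·595 - 0.0777 = 0.0238z*, so z* = 0.37/0.0238 = 15.6.

x* ≈ 595, y* ≈ 21, z* ≈ 15.6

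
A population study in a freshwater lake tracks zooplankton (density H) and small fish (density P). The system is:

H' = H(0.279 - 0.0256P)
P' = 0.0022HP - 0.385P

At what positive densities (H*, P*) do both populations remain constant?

Set dP/dt = 0 with P > 0: 0.0022H - 0.385 = 0, so H* = 0.385/0.0022 = 175.
Set dH/dt = 0 with H > 0: 0.279 - 0.0256P = 0, so P* = 0.279/0.0256 = 10.9.

H* ≈ 175, P* ≈ 10.9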